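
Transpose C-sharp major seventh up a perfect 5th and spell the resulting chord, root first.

G-sharp, B-sharp, D-sharp, F-double-sharp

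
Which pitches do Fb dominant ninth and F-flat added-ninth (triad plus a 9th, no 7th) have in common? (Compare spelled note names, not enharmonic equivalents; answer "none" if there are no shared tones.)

Fb dominant ninth = F-flat, A-flat, C-flat, E-double-flat, G-flat.
F-flat added-ninth = F-flat, A-flat, C-flat, G-flat.
Shared: F-flat, A-flat, C-flat, G-flat.

F-flat  A-flat  C-flat  G-flat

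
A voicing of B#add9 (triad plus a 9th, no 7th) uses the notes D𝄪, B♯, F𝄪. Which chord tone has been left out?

B#add9 = B♯, D𝄪, F𝄪, C𝄪. The voicing lacks the 9th (major 9th), C𝄪.

C𝄪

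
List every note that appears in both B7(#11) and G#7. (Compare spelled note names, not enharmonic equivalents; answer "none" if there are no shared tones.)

D# F#

B7(#11): B D# F# A E#
G#7: G# B# D# F#
Common to both → D#, F#.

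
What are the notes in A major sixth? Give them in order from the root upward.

A, C-sharp, E, F-sharp

A major sixth is a major sixth built on A.
Root: A
Major 3rd (3rd): C-sharp
Perfect 5th (5th): E
Major 6th (6th): F-sharp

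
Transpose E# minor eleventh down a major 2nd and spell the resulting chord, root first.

D-sharp F-sharp A-sharp C-sharp E-sharp G-sharp

A major 2nd down from E-sharp is D-sharp, so the new chord is D-sharp minor eleventh.
Root: D-sharp
Minor 3rd (3rd): F-sharp
Perfect 5th (5th): A-sharp
Minor 7th (7th): C-sharp
Major 9th (9th): E-sharp
Perfect 11th (11th): G-sharp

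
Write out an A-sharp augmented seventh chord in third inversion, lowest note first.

G#  A#  C##  E##

A-sharp augmented seventh = A#–C##–E##–G#; third inversion → seventh (G#) lowest.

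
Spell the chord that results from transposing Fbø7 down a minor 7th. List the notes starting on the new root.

G♭ – B𝄫 – D𝄫 – F♭

A minor 7th down from F♭ is G♭, so the new chord is G♭ half-diminished seventh.
root → G♭
3rd (minor 3rd) → B𝄫
5th (diminished 5th) → D𝄫
7th (minor 7th) → F♭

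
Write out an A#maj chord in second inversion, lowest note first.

A#maj = A#–C##–E#; second inversion → fifth (E#) lowest.

E#, A#, C##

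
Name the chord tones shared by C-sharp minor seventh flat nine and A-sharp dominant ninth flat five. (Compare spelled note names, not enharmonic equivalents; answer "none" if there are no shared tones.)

E, G#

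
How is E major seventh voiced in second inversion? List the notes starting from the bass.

In root position, E major seventh is E–G-sharp–B–D-sharp.
Second inversion puts the fifth (B) in the bass.

B, D-sharp, E, G-sharp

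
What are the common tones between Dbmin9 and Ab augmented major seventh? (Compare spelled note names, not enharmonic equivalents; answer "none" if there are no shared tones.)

Ab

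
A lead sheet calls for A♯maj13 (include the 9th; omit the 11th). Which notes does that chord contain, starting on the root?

A♯maj13 is a major thirteenth built on A#.
- root: A#
- major 3rd: C##
- perfect 5th: E#
- major 7th: G##
- major 9th: B#
- major 13th: F##

A#  C##  E#  G##  B#  F##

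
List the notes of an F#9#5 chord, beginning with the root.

F#9#5 is a dominant ninth sharp five built on F#.
Root: F#
Major 3rd (3rd): A#
Augmented 5th (5th): C##
Minor 7th (7th): E
Major 9th (9th): G#

F#, A#, C##, E, G#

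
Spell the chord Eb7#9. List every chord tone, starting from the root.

Eb G Bb Db F#

Eb7#9 is a dominant seventh sharp nine built on Eb.
Eb — root
G — major 3rd
Bb — perfect 5th
Db — minor 7th
F# — augmented 9th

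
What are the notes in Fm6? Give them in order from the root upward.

Fm6 is a minor sixth built on F.
root → F
3rd (minor 3rd) → Ab
5th (perfect 5th) → C
6th (major 6th) → D

F, Ab, C, D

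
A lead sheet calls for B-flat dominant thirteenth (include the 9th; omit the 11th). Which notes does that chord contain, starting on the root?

B-flat dominant thirteenth: dominant thirteenth on Bb.
Bb — root
D — major 3rd
F — perfect 5th
Ab — minor 7th
C — major 9th
G — major 13th

Bb, D, F, Ab, C, G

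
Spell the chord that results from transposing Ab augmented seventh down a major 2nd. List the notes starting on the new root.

G-flat – B-flat – D – F-flat

A-flat down a major 2nd → G-flat. New chord: G-flat augmented seventh.
root → G-flat
3rd (major 3rd) → B-flat
5th (augmented 5th) → D
7th (minor 7th) → F-flat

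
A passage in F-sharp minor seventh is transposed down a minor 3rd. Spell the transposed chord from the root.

D#, F#, A#, C#

F# down a minor 3rd → D#. New chord: D# minor seventh.
D# — root
F# — minor 3rd
A# — perfect 5th
C# — minor 7th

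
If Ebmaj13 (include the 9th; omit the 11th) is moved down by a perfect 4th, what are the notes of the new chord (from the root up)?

Bb – D – F – A – C – G

A perfect 4th down from Eb is Bb, so the new chord is Bb major thirteenth.
- root: Bb
- major 3rd: D
- perfect 5th: F
- major 7th: A
- major 9th: C
- major 13th: G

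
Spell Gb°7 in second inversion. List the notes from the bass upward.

Dbb, Fbb, Gb, Bbb

In root position, Gb°7 is Gb–Bbb–Dbb–Fbb.
Second inversion puts the fifth (Dbb) in the bass.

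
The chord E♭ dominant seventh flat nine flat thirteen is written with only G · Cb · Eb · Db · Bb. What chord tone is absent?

The full E♭ dominant seventh flat nine flat thirteen chord is Eb, G, Bb, Db, Fb, Cb.
Comparing with the voicing, the minor 9th (9th) — Fb — is absent.

Fb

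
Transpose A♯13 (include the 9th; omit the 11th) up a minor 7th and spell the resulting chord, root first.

A minor 7th up from A# is G#, so the new chord is G# dominant thirteenth.
- root: G#
- major 3rd: B#
- perfect 5th: D#
- minor 7th: F#
- major 9th: A#
- major 13th: E#

G# B# D# F# A# E#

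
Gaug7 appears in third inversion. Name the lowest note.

Gaug7 = G–B–D#–F. Third inversion → seventh in the bass = F.

F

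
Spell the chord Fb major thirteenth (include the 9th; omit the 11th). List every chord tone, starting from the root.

Fb major thirteenth: major thirteenth on F-flat.
F-flat — root
A-flat — major 3rd
C-flat — perfect 5th
E-flat — major 7th
G-flat — major 9th
D-flat — major 13th

F-flat, A-flat, C-flat, E-flat, G-flat, D-flat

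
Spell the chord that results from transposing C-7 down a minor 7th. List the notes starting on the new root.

D, F, A, C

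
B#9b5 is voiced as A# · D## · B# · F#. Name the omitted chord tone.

C##

The full B#9b5 chord is B#, D##, F#, A#, C##.
Comparing with the voicing, the major 9th (9th) — C## — is absent.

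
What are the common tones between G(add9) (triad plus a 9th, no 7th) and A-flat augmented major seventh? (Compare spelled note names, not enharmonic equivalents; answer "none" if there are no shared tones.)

G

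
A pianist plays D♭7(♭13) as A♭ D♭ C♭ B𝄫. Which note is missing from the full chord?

D♭7(♭13) = D♭, F, A♭, C♭, B𝄫. The voicing lacks the 3rd (major 3rd), F.

F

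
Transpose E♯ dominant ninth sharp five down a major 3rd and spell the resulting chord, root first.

C# E# G## B D#

Transposed root: E# → C# (major 3rd down). So we spell C# dominant ninth sharp five:
Root: C#
Major 3rd (3rd): E#
Augmented 5th (5th): G##
Minor 7th (7th): B
Major 9th (9th): D#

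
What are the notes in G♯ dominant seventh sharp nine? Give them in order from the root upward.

Root G-sharp, quality dominant seventh sharp nine:
root → G-sharp
3rd (major 3rd) → B-sharp
5th (perfect 5th) → D-sharp
7th (minor 7th) → F-sharp
9th (augmented 9th) → A-double-sharp

G-sharp, B-sharp, D-sharp, F-sharp, A-double-sharp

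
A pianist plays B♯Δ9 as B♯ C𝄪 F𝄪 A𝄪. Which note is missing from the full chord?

D𝄪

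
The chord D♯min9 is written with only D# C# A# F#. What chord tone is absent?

E#

D♯min9 = D#, F#, A#, C#, E#. The voicing lacks the 9th (major 9th), E#.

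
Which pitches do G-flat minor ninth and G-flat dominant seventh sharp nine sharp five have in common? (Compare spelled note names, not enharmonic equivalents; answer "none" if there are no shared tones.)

G-flat F-flat

G-flat minor ninth = G-flat, B-double-flat, D-flat, F-flat, A-flat.
G-flat dominant seventh sharp nine sharp five = G-flat, B-flat, D, F-flat, A.
Shared: G-flat, F-flat.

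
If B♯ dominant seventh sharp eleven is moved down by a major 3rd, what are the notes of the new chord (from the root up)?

A major 3rd down from B-sharp is G-sharp, so the new chord is G-sharp dominant seventh sharp eleven.
G-sharp — root
B-sharp — major 3rd
D-sharp — perfect 5th
F-sharp — minor 7th
C-double-sharp — augmented 11th

G-sharp, B-sharp, D-sharp, F-sharp, C-double-sharp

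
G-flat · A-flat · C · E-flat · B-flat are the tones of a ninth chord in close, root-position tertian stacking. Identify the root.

A-flat

Stacking in thirds gives A-flat – C – E-flat – G-flat – B-flat, so A-flat is the root — A-flat dominant ninth.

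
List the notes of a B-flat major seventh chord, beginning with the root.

Bb  D  F  A

B-flat major seventh is a major seventh built on Bb.
- root: Bb
- major 3rd: D
- perfect 5th: F
- major 7th: A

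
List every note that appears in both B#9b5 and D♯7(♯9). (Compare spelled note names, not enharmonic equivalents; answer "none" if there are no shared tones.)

A#

B#9b5 = B#, D##, F#, A#, C##.
D♯7(♯9) = D#, F##, A#, C#, E##.
Shared: A#.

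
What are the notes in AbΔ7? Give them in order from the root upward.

Ab, C, Eb, G

Root Ab, quality major seventh:
Root: Ab
Major 3rd (3rd): C
Perfect 5th (5th): Eb
Major 7th (7th): G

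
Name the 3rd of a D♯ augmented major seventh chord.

F-double-sharp

Root of D♯ augmented major seventh = D-sharp. The 3rd is a major 3rd: D-sharp up a major 3rd → F-double-sharp.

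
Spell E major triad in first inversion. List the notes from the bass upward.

G-sharp B E

E major triad = E–G-sharp–B; first inversion → third (G-sharp) lowest.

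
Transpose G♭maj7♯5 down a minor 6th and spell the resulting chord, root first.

A minor 6th down from Gb is Bb, so the new chord is Bb augmented major seventh.
Root: Bb
Major 3rd (3rd): D
Augmented 5th (5th): F#
Major 7th (7th): A

Bb – D – F# – A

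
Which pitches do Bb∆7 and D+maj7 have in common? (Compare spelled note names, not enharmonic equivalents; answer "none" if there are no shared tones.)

Bb∆7: Bb D F A
D+maj7: D F# A# C#
Common to both → D.

D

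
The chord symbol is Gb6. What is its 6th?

E♭

Gb6 is built on G♭; its 6th is a major 6th above the root.
A sixth above G uses the letter E, and the major 6th above G♭ is E♭.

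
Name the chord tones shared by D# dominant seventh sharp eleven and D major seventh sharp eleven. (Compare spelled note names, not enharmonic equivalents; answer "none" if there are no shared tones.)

D# dominant seventh sharp eleven: D-sharp F-double-sharp A-sharp C-sharp G-double-sharp
D major seventh sharp eleven: D F-sharp A C-sharp G-sharp
Common to both → C-sharp.

C-sharp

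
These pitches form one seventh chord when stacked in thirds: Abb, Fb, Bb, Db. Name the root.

Stacking in thirds gives Bb – Db – Fb – Abb, so Bb is the root — Bb diminished seventh.

Bb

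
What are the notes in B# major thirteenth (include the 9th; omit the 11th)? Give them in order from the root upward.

B# major thirteenth: major thirteenth on B#.
root → B#
3rd (major 3rd) → D##
5th (perfect 5th) → F##
7th (major 7th) → A##
9th (major 9th) → C##
13th (major 13th) → G##

B#, D##, F##, A##, C##, G##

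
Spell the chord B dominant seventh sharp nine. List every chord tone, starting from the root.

B dominant seventh sharp nine: dominant seventh sharp nine on B.
Root: B
Major 3rd (3rd): D#
Perfect 5th (5th): F#
Minor 7th (7th): A
Augmented 9th (9th): C##

B  D#  F#  A  C##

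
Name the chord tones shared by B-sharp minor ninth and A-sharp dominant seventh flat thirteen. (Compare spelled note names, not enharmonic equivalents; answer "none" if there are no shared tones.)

B-sharp minor ninth: B-sharp D-sharp F-double-sharp A-sharp C-double-sharp
A-sharp dominant seventh flat thirteen: A-sharp C-double-sharp E-sharp G-sharp F-sharp
Common to both → A-sharp, C-double-sharp.

A-sharp  C-double-sharp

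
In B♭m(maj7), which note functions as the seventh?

Root of B♭m(maj7) = Bb. The 7th is a major 7th: Bb up a major 7th → A.

A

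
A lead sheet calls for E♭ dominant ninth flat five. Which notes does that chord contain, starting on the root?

E-flat G B-double-flat D-flat F

E♭ dominant ninth flat five is a dominant ninth flat five built on E-flat.
E-flat — root
G — major 3rd
B-double-flat — diminished 5th
D-flat — minor 7th
F — major 9th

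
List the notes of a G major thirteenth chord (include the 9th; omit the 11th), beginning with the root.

Root G, quality major thirteenth:
G — root
B — major 3rd
D — perfect 5th
F-sharp — major 7th
A — major 9th
E — major 13th

G – B – D – F-sharp – A – E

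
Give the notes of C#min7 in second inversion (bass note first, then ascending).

G#, B, C#, E

C#min7 = C#–E–G#–B; second inversion → fifth (G#) lowest.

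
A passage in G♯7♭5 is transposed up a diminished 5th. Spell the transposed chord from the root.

D  F#  Ab  C

A diminished 5th up from G# is D, so the new chord is D dominant seventh flat five.
D — root
F# — major 3rd
Ab — diminished 5th
C — minor 7th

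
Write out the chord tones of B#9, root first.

B#9: dominant ninth on B#.
root → B#
3rd (major 3rd) → D##
5th (perfect 5th) → F##
7th (minor 7th) → A#
9th (major 9th) → C##

B# D## F## A# C##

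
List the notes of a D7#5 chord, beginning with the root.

D  F#  A#  C

D7#5: augmented seventh on D.
- root: D
- major 3rd: F#
- augmented 5th: A#
- minor 7th: C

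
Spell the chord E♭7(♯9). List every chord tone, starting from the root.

Eb  G  Bb  Db  F#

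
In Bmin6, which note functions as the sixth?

G#

Root of Bmin6 = B. The 6th is a major 6th: B up a major 6th → G#.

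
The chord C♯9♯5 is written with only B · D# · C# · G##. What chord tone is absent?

C♯9♯5 = C#, E#, G##, B, D#. The voicing lacks the 3rd (major 3rd), E#.

E#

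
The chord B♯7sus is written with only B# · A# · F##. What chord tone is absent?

E#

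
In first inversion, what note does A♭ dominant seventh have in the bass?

A♭ dominant seventh in root position is Ab–C–Eb–Gb.
First inversion places the third in the bass, which is C.

C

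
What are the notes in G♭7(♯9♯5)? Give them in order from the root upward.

Root Gb, quality dominant seventh sharp nine sharp five:
Gb — root
Bb — major 3rd
D — augmented 5th
Fb — minor 7th
A — augmented 9th

Gb  Bb  D  Fb  A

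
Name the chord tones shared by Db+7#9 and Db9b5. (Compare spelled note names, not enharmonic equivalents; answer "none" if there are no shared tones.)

Db+7#9: Db F A Cb E
Db9b5: Db F Abb Cb Eb
Common to both → Db, F, Cb.

Db F Cb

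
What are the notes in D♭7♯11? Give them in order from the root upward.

D♭, F, A♭, C♭, G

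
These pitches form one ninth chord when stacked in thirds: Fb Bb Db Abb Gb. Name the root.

Gb

Stacking in thirds gives Gb – Bb – Db – Fb – Abb, so Gb is the root — Gb dominant seventh flat nine.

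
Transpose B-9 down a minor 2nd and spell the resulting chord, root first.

A♯  C♯  E♯  G♯  B♯

B down a minor 2nd → A♯. New chord: A♯ minor ninth.
root → A♯
3rd (minor 3rd) → C♯
5th (perfect 5th) → E♯
7th (minor 7th) → G♯
9th (major 9th) → B♯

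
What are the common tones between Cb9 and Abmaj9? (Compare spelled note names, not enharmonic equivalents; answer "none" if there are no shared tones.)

Cb9: Cb Eb Gb Bbb Db
Abmaj9: Ab C Eb G Bb
Common to both → Eb.

Eb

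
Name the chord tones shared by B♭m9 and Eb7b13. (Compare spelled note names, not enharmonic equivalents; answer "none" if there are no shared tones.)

B♭m9 = Bb, Db, F, Ab, C.
Eb7b13 = Eb, G, Bb, Db, Cb.
Shared: Bb, Db.

Bb Db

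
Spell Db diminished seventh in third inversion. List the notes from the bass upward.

In root position, Db diminished seventh is Db–Fb–Abb–Cbb.
Third inversion puts the seventh (Cbb) in the bass.

Cbb, Db, Fb, Abb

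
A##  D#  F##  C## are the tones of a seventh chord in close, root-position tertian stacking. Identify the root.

D#

Stacking in thirds gives D# – F## – A## – C##, so D# is the root — D# augmented major seventh.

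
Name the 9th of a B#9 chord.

B#9 is built on B#; its 9th is a major 9th above the root.
A second above B uses the letter C, and the major 9th above B# is C##.

C##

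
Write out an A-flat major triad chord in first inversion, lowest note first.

C – E-flat – A-flat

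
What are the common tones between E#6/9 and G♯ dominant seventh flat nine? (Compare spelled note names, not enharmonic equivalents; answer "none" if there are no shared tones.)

B#

E#6/9 = E#, G##, B#, C##, F##.
G♯ dominant seventh flat nine = G#, B#, D#, F#, A.
Shared: B#.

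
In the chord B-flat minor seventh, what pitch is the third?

B-flat minor seventh is built on B♭; its 3rd is a minor 3rd above the root.
A third above B uses the letter D, and the minor 3rd above B♭ is D♭.

D♭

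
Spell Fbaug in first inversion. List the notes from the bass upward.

Ab  C  Fb

Fbaug = Fb–Ab–C; first inversion → third (Ab) lowest.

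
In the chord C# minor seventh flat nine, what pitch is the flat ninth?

D

Root of C# minor seventh flat nine = C#. The 9th is a minor 9th: C# up a minor 9th → D.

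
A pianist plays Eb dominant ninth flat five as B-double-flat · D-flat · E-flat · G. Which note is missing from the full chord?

Eb dominant ninth flat five = E-flat, G, B-double-flat, D-flat, F. The voicing lacks the 9th (major 9th), F.

F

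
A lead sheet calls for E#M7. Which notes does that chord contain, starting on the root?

E♯  G𝄪  B♯  D𝄪

E#M7 is a major seventh built on E♯.
Root: E♯
Major 3rd (3rd): G𝄪
Perfect 5th (5th): B♯
Major 7th (7th): D𝄪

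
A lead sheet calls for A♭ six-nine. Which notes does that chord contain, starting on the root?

A♭ six-nine: six-nine on A♭.
A♭ — root
C — major 3rd
E♭ — perfect 5th
F — major 6th
B♭ — major 9th

A♭, C, E♭, F, B♭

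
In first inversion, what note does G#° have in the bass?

B

G#° in root position is G#–B–D.
First inversion places the third in the bass, which is B.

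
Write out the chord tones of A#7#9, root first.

A#7#9: dominant seventh sharp nine on A#.
Root: A#
Major 3rd (3rd): C##
Perfect 5th (5th): E#
Minor 7th (7th): G#
Augmented 9th (9th): B##

A#, C##, E#, G#, B##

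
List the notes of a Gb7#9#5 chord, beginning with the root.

Gb, Bb, D, Fb, A

Root Gb, quality dominant seventh sharp nine sharp five:
- root: Gb
- major 3rd: Bb
- augmented 5th: D
- minor 7th: Fb
- augmented 9th: A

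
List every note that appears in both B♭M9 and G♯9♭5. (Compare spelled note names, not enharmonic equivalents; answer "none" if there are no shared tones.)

D

B♭M9 = Bb, D, F, A, C.
G♯9♭5 = G#, B#, D, F#, A#.
Shared: D.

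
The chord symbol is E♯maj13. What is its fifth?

B♯

E♯maj13 is built on E♯; its 5th is a perfect 5th above the root.
A fifth above E uses the letter B, and the perfect 5th above E♯ is B♯.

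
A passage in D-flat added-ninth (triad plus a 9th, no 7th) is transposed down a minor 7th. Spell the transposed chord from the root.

Eb, G, Bb, F

A minor 7th down from Db is Eb, so the new chord is Eb added-ninth.
- root: Eb
- major 3rd: G
- perfect 5th: Bb
- major 9th: F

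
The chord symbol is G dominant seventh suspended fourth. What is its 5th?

G dominant seventh suspended fourth is built on G; its 5th is a perfect 5th above the root.
A fifth above G uses the letter D, and the perfect 5th above G is D.

D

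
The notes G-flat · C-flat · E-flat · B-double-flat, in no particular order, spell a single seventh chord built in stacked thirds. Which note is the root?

Arranged so that each adjacent pair is a third by letter name: C-flat – E-flat – G-flat – B-double-flat.
The bottom of that stack, C-flat, is the root (this is C-flat dominant seventh).

C-flat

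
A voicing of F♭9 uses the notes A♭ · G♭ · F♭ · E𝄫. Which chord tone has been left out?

C♭

The full F♭9 chord is F♭, A♭, C♭, E𝄫, G♭.
Comparing with the voicing, the perfect 5th (5th) — C♭ — is absent.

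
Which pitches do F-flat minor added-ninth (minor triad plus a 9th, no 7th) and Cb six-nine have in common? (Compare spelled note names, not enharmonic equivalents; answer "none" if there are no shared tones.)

F-flat minor added-ninth = F♭, A𝄫, C♭, G♭.
Cb six-nine = C♭, E♭, G♭, A♭, D♭.
Shared: C♭, G♭.

C♭ – G♭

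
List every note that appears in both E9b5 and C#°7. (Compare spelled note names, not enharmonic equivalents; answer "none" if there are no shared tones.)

E – B♭

E9b5 = E, G♯, B♭, D, F♯.
C#°7 = C♯, E, G, B♭.
Shared: E, B♭.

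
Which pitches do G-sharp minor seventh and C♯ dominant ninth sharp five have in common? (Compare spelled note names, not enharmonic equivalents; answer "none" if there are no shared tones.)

B, D-sharp

G-sharp minor seventh = G-sharp, B, D-sharp, F-sharp.
C♯ dominant ninth sharp five = C-sharp, E-sharp, G-double-sharp, B, D-sharp.
Shared: B, D-sharp.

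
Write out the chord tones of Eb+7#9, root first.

Eb – G – B – Db – F#

Eb+7#9 is a dominant seventh sharp nine sharp five built on Eb.
Root: Eb
Major 3rd (3rd): G
Augmented 5th (5th): B
Minor 7th (7th): Db
Augmented 9th (9th): F#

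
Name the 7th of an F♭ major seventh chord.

E-flat

F♭ major seventh is built on F-flat; its 7th is a major 7th above the root.
A seventh above F uses the letter E, and the major 7th above F-flat is E-flat.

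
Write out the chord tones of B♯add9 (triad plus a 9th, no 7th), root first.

Root B#, quality added-ninth:
- root: B#
- major 3rd: D##
- perfect 5th: F##
- major 9th: C##

B# D## F## C##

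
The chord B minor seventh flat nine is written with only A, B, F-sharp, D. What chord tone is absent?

C

The full B minor seventh flat nine chord is B, D, F-sharp, A, C.
Comparing with the voicing, the minor 9th (9th) — C — is absent.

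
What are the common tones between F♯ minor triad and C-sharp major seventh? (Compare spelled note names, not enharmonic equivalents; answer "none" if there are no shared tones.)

C-sharp

F♯ minor triad = F-sharp, A, C-sharp.
C-sharp major seventh = C-sharp, E-sharp, G-sharp, B-sharp.
Shared: C-sharp.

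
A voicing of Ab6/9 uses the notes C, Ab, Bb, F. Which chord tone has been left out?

Eb

Ab6/9 = Ab, C, Eb, F, Bb. The voicing lacks the 5th (perfect 5th), Eb.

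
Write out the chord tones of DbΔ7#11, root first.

Db, F, Ab, C, G

DbΔ7#11: major seventh sharp eleven on Db.
Db — root
F — major 3rd
Ab — perfect 5th
C — major 7th
G — augmented 11th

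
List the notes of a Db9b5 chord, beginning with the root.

Db F Abb Cb Eb

Db9b5 is a dominant ninth flat five built on Db.
- root: Db
- major 3rd: F
- diminished 5th: Abb
- minor 7th: Cb
- major 9th: Eb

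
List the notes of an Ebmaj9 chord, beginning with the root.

Eb G Bb D F

Ebmaj9 is a major ninth built on Eb.
Eb — root
G — major 3rd
Bb — perfect 5th
D — major 7th
F — major 9th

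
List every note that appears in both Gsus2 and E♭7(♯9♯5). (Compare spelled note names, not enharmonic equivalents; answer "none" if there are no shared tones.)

G

Gsus2: G A D
E♭7(♯9♯5): Eb G B Db F#
Common to both → G.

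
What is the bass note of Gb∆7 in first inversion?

Bb

Gb∆7 = Gb–Bb–Db–F. First inversion → third in the bass = Bb.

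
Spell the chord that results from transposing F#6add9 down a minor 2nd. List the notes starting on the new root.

Transposed root: F# → E# (minor 2nd down). So we spell E# six-nine:
E# — root
G## — major 3rd
B# — perfect 5th
C## — major 6th
F## — major 9th

E#  G##  B#  C##  F##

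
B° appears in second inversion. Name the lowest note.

B° = B–D–F. Second inversion → fifth in the bass = F.

F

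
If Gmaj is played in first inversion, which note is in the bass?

Gmaj = G–B–D. First inversion → third in the bass = B.

B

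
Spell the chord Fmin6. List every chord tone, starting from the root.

F Ab C D

Root F, quality minor sixth:
root → F
3rd (minor 3rd) → Ab
5th (perfect 5th) → C
6th (major 6th) → D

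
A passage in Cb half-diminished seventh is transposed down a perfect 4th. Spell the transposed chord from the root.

A perfect 4th down from Cb is Gb, so the new chord is Gb half-diminished seventh.
root → Gb
3rd (minor 3rd) → Bbb
5th (diminished 5th) → Dbb
7th (minor 7th) → Fb

Gb  Bbb  Dbb  Fb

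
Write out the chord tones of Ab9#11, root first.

Ab9#11 is a dominant ninth sharp eleven built on A♭.
root → A♭
3rd (major 3rd) → C
5th (perfect 5th) → E♭
7th (minor 7th) → G♭
9th (major 9th) → B♭
11th (augmented 11th) → D

A♭ – C – E♭ – G♭ – B♭ – D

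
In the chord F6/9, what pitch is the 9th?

Root of F6/9 = F. The 9th is a major 9th: F up a major 9th → G.

G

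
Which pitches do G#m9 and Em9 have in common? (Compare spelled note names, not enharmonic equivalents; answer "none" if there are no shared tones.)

G#m9: G♯ B D♯ F♯ A♯
Em9: E G B D F♯
Common to both → B, F♯.

B  F♯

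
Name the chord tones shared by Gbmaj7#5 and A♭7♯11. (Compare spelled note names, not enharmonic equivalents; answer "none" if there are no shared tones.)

G♭, D

Gbmaj7#5 = G♭, B♭, D, F.
A♭7♯11 = A♭, C, E♭, G♭, D.
Shared: G♭, D.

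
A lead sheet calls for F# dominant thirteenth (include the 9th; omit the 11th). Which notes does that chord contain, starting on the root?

F# dominant thirteenth: dominant thirteenth on F#.
Root: F#
Major 3rd (3rd): A#
Perfect 5th (5th): C#
Minor 7th (7th): E
Major 9th (9th): G#
Major 13th (13th): D#

F#  A#  C#  E  G#  D#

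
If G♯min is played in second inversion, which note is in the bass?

D#

G♯min in root position is G#–B–D#.
Second inversion places the fifth in the bass, which is D#.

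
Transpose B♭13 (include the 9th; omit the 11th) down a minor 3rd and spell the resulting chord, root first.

G B D F A E

B♭ down a minor 3rd → G. New chord: G dominant thirteenth.
G — root
B — major 3rd
D — perfect 5th
F — minor 7th
A — major 9th
E — major 13th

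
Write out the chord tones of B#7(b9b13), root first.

B# D## F## A# C# G#

B#7(b9b13): dominant seventh flat nine flat thirteen on B#.
- root: B#
- major 3rd: D##
- perfect 5th: F##
- minor 7th: A#
- minor 9th: C#
- minor 13th: G#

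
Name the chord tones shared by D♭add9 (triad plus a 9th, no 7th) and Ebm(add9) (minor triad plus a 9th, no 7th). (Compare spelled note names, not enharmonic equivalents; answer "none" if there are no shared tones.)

D♭add9: Db F Ab Eb
Ebm(add9): Eb Gb Bb F
Common to both → F, Eb.

F – Eb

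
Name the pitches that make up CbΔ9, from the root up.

Cb – Eb – Gb – Bb – Db

Root Cb, quality major ninth:
Root: Cb
Major 3rd (3rd): Eb
Perfect 5th (5th): Gb
Major 7th (7th): Bb
Major 9th (9th): Db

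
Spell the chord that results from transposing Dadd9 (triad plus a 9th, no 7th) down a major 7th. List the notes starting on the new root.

A major 7th down from D is Eb, so the new chord is Eb added-ninth.
Root: Eb
Major 3rd (3rd): G
Perfect 5th (5th): Bb
Major 9th (9th): F

Eb, G, Bb, F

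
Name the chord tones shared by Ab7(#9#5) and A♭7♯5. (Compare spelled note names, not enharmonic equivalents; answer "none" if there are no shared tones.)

Ab – C – E – Gb

Ab7(#9#5) = Ab, C, E, Gb, B.
A♭7♯5 = Ab, C, E, Gb.
Shared: Ab, C, E, Gb.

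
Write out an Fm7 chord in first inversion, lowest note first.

Ab, C, Eb, F

Fm7 = F–Ab–C–Eb; first inversion → third (Ab) lowest.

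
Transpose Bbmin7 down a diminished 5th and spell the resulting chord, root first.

E  G  B  D

Transposed root: Bb → E (diminished 5th down). So we spell E minor seventh:
E — root
G — minor 3rd
B — perfect 5th
D — minor 7th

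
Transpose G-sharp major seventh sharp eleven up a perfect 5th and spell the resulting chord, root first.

D-sharp F-double-sharp A-sharp C-double-sharp G-double-sharp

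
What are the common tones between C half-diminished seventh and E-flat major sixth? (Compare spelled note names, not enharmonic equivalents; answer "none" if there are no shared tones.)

C half-diminished seventh = C, E-flat, G-flat, B-flat.
E-flat major sixth = E-flat, G, B-flat, C.
Shared: C, E-flat, B-flat.

C E-flat B-flat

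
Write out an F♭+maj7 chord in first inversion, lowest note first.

Ab – C – Eb – Fb

F♭+maj7 = Fb–Ab–C–Eb; first inversion → third (Ab) lowest.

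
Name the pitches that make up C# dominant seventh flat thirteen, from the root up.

C# dominant seventh flat thirteen is a dominant seventh flat thirteen built on C♯.
- root: C♯
- major 3rd: E♯
- perfect 5th: G♯
- minor 7th: B
- minor 13th: A

C♯  E♯  G♯  B  A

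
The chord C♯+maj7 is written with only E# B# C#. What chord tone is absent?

G##

C♯+maj7 = C#, E#, G##, B#. The voicing lacks the 5th (augmented 5th), G##.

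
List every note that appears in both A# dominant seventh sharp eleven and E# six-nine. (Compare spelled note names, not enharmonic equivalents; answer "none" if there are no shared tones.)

C-double-sharp – E-sharp

A# dominant seventh sharp eleven = A-sharp, C-double-sharp, E-sharp, G-sharp, D-double-sharp.
E# six-nine = E-sharp, G-double-sharp, B-sharp, C-double-sharp, F-double-sharp.
Shared: C-double-sharp, E-sharp.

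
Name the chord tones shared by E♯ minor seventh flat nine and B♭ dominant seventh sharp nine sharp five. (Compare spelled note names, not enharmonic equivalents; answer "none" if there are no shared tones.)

E♯ minor seventh flat nine = E#, G#, B#, D#, F#.
B♭ dominant seventh sharp nine sharp five = Bb, D, F#, Ab, C#.
Shared: F#.

F#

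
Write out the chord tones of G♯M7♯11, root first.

G# B# D# F## C##

G♯M7♯11: major seventh sharp eleven on G#.
G# — root
B# — major 3rd
D# — perfect 5th
F## — major 7th
C## — augmented 11th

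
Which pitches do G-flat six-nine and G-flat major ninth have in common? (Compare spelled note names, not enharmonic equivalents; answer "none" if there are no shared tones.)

G-flat B-flat D-flat A-flat

G-flat six-nine = G-flat, B-flat, D-flat, E-flat, A-flat.
G-flat major ninth = G-flat, B-flat, D-flat, F, A-flat.
Shared: G-flat, B-flat, D-flat, A-flat.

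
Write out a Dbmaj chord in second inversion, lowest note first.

Ab Db F

Dbmaj = Db–F–Ab; second inversion → fifth (Ab) lowest.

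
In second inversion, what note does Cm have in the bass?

G

Cm = C–E♭–G. Second inversion → fifth in the bass = G.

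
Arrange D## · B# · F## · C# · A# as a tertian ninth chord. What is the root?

B#

Stacking in thirds gives B# – D## – F## – A# – C#, so B# is the root — B# dominant seventh flat nine.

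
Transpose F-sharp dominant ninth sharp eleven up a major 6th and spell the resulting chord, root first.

D# – F## – A# – C# – E# – G##

F# up a major 6th → D#. New chord: D# dominant ninth sharp eleven.
- root: D#
- major 3rd: F##
- perfect 5th: A#
- minor 7th: C#
- major 9th: E#
- augmented 11th: G##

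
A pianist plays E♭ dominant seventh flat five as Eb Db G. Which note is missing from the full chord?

E♭ dominant seventh flat five = Eb, G, Bbb, Db. The voicing lacks the 5th (diminished 5th), Bbb.

Bbb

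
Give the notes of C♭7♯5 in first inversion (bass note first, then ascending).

E♭  G  B𝄫  C♭

C♭7♯5 = C♭–E♭–G–B𝄫; first inversion → third (E♭) lowest.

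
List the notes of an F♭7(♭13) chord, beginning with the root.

Root Fb, quality dominant seventh flat thirteen:
Fb — root
Ab — major 3rd
Cb — perfect 5th
Ebb — minor 7th
Dbb — minor 13th

Fb, Ab, Cb, Ebb, Dbb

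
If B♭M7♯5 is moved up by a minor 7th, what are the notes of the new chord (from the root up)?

Transposed root: Bb → Ab (minor 7th up). So we spell Ab augmented major seventh:
- root: Ab
- major 3rd: C
- augmented 5th: E
- major 7th: G

Ab C E G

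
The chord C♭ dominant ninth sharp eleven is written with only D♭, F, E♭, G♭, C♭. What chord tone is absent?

B𝄫

C♭ dominant ninth sharp eleven = C♭, E♭, G♭, B𝄫, D♭, F. The voicing lacks the 7th (minor 7th), B𝄫.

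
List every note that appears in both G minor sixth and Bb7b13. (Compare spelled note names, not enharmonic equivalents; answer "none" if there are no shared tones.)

Bb, D

G minor sixth = G, Bb, D, E.
Bb7b13 = Bb, D, F, Ab, Gb.
Shared: Bb, D.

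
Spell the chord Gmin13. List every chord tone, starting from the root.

G, Bb, D, F, A, C, E

Gmin13: minor thirteenth on G.
Root: G
Minor 3rd (3rd): Bb
Perfect 5th (5th): D
Minor 7th (7th): F
Major 9th (9th): A
Perfect 11th (11th): C
Major 13th (13th): E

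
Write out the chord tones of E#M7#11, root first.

E# G## B# D## A##

E#M7#11: major seventh sharp eleven on E#.
E# — root
G## — major 3rd
B# — perfect 5th
D## — major 7th
A## — augmented 11th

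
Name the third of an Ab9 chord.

C

Root of Ab9 = Ab. The 3rd is a major 3rd: Ab up a major 3rd → C.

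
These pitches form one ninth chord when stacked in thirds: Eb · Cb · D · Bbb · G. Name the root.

Cb

Arranged so that each adjacent pair is a third by letter name: Cb – Eb – G – Bbb – D.
The bottom of that stack, Cb, is the root (this is Cb dominant seventh sharp nine sharp five).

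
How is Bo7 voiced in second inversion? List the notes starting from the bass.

F  A♭  B  D

In root position, Bo7 is B–D–F–A♭.
Second inversion puts the fifth (F) in the bass.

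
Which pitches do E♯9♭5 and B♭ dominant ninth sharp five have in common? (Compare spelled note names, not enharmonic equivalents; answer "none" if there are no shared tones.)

E♯9♭5 = E#, G##, B, D#, F##.
B♭ dominant ninth sharp five = Bb, D, F#, Ab, C.
Shared: none.

none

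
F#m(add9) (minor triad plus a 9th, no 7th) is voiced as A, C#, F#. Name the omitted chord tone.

F#m(add9) = F#, A, C#, G#. The voicing lacks the 9th (major 9th), G#.

G#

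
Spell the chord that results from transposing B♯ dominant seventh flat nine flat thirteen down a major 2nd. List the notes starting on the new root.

A-sharp  C-double-sharp  E-sharp  G-sharp  B  F-sharp

A major 2nd down from B-sharp is A-sharp, so the new chord is A-sharp dominant seventh flat nine flat thirteen.
A-sharp — root
C-double-sharp — major 3rd
E-sharp — perfect 5th
G-sharp — minor 7th
B — minor 9th
F-sharp — minor 13th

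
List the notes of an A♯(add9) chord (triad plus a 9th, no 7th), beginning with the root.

A#  C##  E#  B#

A♯(add9) is an added-ninth built on A#.
- root: A#
- major 3rd: C##
- perfect 5th: E#
- major 9th: B#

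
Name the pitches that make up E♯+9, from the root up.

E♯+9: dominant ninth sharp five on E#.
- root: E#
- major 3rd: G##
- augmented 5th: B##
- minor 7th: D#
- major 9th: F##

E#  G##  B##  D#  F##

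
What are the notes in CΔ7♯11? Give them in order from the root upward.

C, E, G, B, F#

Root C, quality major seventh sharp eleven:
Root: C
Major 3rd (3rd): E
Perfect 5th (5th): G
Major 7th (7th): B
Augmented 11th (11th): F#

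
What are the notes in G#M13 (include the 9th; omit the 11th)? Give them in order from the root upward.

G♯, B♯, D♯, F𝄪, A♯, E♯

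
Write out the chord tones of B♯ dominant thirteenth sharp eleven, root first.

B-sharp D-double-sharp F-double-sharp A-sharp C-double-sharp E-double-sharp G-double-sharp

Root B-sharp, quality dominant thirteenth sharp eleven:
- root: B-sharp
- major 3rd: D-double-sharp
- perfect 5th: F-double-sharp
- minor 7th: A-sharp
- major 9th: C-double-sharp
- augmented 11th: E-double-sharp
- major 13th: G-double-sharp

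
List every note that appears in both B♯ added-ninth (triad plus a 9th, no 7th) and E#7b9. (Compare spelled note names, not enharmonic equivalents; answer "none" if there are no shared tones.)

B♯ added-ninth: B# D## F## C##
E#7b9: E# G## B# D# F#
Common to both → B#.

B#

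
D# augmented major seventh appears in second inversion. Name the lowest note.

A##

D# augmented major seventh = D#–F##–A##–C##. Second inversion → fifth in the bass = A##.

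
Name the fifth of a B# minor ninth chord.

F##

Root of B# minor ninth = B#. The 5th is a perfect 5th: B# up a perfect 5th → F##.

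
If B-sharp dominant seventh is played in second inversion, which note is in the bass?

B-sharp dominant seventh in root position is B-sharp–D-double-sharp–F-double-sharp–A-sharp.
Second inversion places the fifth in the bass, which is F-double-sharp.

F-double-sharp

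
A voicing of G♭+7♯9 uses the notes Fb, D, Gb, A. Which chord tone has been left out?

G♭+7♯9 = Gb, Bb, D, Fb, A. The voicing lacks the 3rd (major 3rd), Bb.

Bb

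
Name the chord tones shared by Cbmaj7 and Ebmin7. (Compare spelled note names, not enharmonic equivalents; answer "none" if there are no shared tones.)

Cbmaj7: Cb Eb Gb Bb
Ebmin7: Eb Gb Bb Db
Common to both → Eb, Gb, Bb.

Eb Gb Bb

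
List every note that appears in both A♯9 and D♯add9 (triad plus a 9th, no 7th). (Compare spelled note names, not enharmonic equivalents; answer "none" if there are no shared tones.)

A#  E#

A♯9: A# C## E# G# B#
D♯add9: D# F## A# E#
Common to both → A#, E#.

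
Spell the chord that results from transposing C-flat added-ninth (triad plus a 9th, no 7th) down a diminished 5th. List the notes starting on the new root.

C-flat down a diminished 5th → F. New chord: F added-ninth.
root → F
3rd (major 3rd) → A
5th (perfect 5th) → C
9th (major 9th) → G

F  A  C  G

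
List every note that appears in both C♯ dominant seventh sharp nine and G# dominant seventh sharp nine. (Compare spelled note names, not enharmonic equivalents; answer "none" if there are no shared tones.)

G-sharp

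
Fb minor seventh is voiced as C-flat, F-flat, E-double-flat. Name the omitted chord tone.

A-double-flat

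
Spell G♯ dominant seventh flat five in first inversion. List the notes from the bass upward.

In root position, G♯ dominant seventh flat five is G-sharp–B-sharp–D–F-sharp.
First inversion puts the third (B-sharp) in the bass.

B-sharp  D  F-sharp  G-sharp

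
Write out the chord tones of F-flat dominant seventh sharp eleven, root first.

F-flat  A-flat  C-flat  E-double-flat  B-flat

F-flat dominant seventh sharp eleven is a dominant seventh sharp eleven built on F-flat.
Root: F-flat
Major 3rd (3rd): A-flat
Perfect 5th (5th): C-flat
Minor 7th (7th): E-double-flat
Augmented 11th (11th): B-flat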